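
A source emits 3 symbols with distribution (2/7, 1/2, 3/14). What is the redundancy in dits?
0.0278 dits

Redundancy measures how far a source is from maximum entropy:
R = H_max - H(X)

Maximum entropy for 3 symbols: H_max = log_10(3) = 0.4771 dits
Actual entropy: H(X) = 0.4493 dits
Redundancy: R = 0.4771 - 0.4493 = 0.0278 dits

This redundancy represents potential for compression: the source could be compressed by 0.0278 dits per symbol.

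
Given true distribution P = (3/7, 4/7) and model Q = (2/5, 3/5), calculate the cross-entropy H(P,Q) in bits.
0.9877 bits

Cross-entropy: H(P,Q) = -Σ p(x) log q(x)

Alternatively: H(P,Q) = H(P) + D_KL(P||Q)
H(P) = 0.9852 bits
D_KL(P||Q) = 0.0024 bits

H(P,Q) = 0.9852 + 0.0024 = 0.9877 bits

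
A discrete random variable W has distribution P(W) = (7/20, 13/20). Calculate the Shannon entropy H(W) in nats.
0.6474 nats

Shannon entropy is H(X) = -Σ p(x) log p(x).

For P = (7/20, 13/20):
H = -7/20 × log_e(7/20) -13/20 × log_e(13/20)
H = 0.6474 nats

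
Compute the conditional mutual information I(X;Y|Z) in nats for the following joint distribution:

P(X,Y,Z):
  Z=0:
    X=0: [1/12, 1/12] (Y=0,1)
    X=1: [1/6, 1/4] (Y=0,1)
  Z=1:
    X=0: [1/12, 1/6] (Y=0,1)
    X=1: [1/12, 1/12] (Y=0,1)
0.0082 nats

Conditional mutual information: I(X;Y|Z) = H(X|Z) + H(Y|Z) - H(X,Y|Z)

H(Z) = 0.6792
H(X,Z) = 1.3086 → H(X|Z) = 0.6294
H(Y,Z) = 1.3580 → H(Y|Z) = 0.6788
H(X,Y,Z) = 1.9792 → H(X,Y|Z) = 1.3000

I(X;Y|Z) = 0.6294 + 0.6788 - 1.3000 = 0.0082 nats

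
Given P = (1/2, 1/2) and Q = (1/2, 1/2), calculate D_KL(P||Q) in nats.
0.0000 nats

KL divergence: D_KL(P||Q) = Σ p(x) log(p(x)/q(x))

Computing term by term:
  x=0: 1/2 × log_e[(1/2)/(1/2)] = 1/2 × 0.0000 = 0.0000
  x=1: 1/2 × log_e[(1/2)/(1/2)] = 1/2 × 0.0000 = 0.0000

D_KL(P||Q) = 0.0000 nats

Note: KL divergence is always non-negative and equals 0 iff P = Q.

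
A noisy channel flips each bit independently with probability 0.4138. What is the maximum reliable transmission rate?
0.0215 bits

For a binary symmetric channel (BSC) with error probability p:
Capacity C = 1 - H(p) bits per symbol

where H(p) = -p log₂(p) - (1-p) log₂(1-p) is the binary entropy function.

H(0.4138) = 0.9785 bits
C = 1 - 0.9785 = 0.0215 bits per symbol

This means we can reliably transmit up to 0.0215 bits of information per channel use.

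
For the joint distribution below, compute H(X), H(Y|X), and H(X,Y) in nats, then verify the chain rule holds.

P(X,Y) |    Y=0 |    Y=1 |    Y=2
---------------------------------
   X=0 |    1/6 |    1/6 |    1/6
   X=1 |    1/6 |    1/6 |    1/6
H(X,Y) = 1.7918, H(X) = 0.6931, H(Y|X) = 1.0986 (all in nats)

Chain rule: H(X,Y) = H(X) + H(Y|X)

Left side — joint entropy directly:
H(X,Y) = -Σ p(x,y) log p(x,y) = 1.7918 nats

Right side — compute H(Y|X) from the conditional distributions:
P(X) = (1/2, 1/2), so H(X) = 0.6931 nats
H(Y|X) = Σ_x P(X=x) · H(Y|X=x):
  P(Y|X=0) = (1/3, 1/3, 1/3), H(Y|X=0) = 1.0986, weight P(X=0) = 1/2
  P(Y|X=1) = (1/3, 1/3, 1/3), H(Y|X=1) = 1.0986, weight P(X=1) = 1/2
H(Y|X) = 1.0986 nats

H(X) + H(Y|X) = 0.6931 + 1.0986 = 1.7918 nats

Both sides equal 1.7918 nats. ✓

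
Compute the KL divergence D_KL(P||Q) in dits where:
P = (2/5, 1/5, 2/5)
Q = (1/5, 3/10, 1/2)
0.0464 dits

KL divergence: D_KL(P||Q) = Σ p(x) log(p(x)/q(x))

Computing term by term:
  x=0: 2/5 × log_10[(2/5)/(1/5)] = 2/5 × 0.3010 = 0.1204
  x=1: 1/5 × log_10[(1/5)/(3/10)] = 1/5 × -0.1761 = -0.0352
  x=2: 2/5 × log_10[(2/5)/(1/2)] = 2/5 × -0.0969 = -0.0388

D_KL(P||Q) = 0.0464 dits

Note: KL divergence is always non-negative and equals 0 iff P = Q.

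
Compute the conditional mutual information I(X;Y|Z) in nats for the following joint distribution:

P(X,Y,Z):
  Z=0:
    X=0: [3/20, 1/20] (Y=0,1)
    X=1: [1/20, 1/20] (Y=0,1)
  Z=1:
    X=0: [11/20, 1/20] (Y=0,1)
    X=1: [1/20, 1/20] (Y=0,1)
0.0548 nats

Conditional mutual information: I(X;Y|Z) = H(X|Z) + H(Y|Z) - H(X,Y|Z)

H(Z) = 0.6109
H(X,Z) = 1.0889 → H(X|Z) = 0.4780
H(Y,Z) = 1.0889 → H(Y|Z) = 0.4780
H(X,Y,Z) = 1.5121 → H(X,Y|Z) = 0.9012

I(X;Y|Z) = 0.4780 + 0.4780 - 0.9012 = 0.0548 nats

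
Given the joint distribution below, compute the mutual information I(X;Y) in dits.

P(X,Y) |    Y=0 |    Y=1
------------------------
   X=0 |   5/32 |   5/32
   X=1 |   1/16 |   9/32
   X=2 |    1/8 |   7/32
0.0168 dits

Mutual information: I(X;Y) = H(X) + H(Y) - H(X,Y)

Marginals:
P(X) = (5/16, 11/32, 11/32), H(X) = 0.4767 dits
P(Y) = (11/32, 21/32), H(Y) = 0.2795 dits

Joint entropy: H(X,Y) = 0.7394 dits

I(X;Y) = 0.4767 + 0.2795 - 0.7394 = 0.0168 dits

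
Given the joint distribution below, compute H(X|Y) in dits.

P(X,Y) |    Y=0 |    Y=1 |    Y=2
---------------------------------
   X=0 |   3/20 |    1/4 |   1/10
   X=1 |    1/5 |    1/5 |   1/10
0.2983 dits

Using the chain rule: H(X|Y) = H(X,Y) - H(Y)

First, compute H(X,Y) = 0.7537 dits

Marginal P(Y) = (7/20, 9/20, 1/5)
H(Y) = 0.4554 dits

H(X|Y) = H(X,Y) - H(Y) = 0.7537 - 0.4554 = 0.2983 dits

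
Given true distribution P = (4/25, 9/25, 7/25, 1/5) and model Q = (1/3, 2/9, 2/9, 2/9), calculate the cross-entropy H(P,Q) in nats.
1.4392 nats

Cross-entropy: H(P,Q) = -Σ p(x) log q(x)

Alternatively: H(P,Q) = H(P) + D_KL(P||Q)
H(P) = 1.3393 nats
D_KL(P||Q) = 0.0999 nats

H(P,Q) = 1.3393 + 0.0999 = 1.4392 nats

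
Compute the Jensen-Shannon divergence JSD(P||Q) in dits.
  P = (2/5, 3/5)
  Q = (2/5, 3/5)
0.0000 dits

Jensen-Shannon divergence is:
JSD(P||Q) = 0.5 × D_KL(P||M) + 0.5 × D_KL(Q||M)
where M = 0.5 × (P + Q) is the mixture distribution.

M = 0.5 × (2/5, 3/5) + 0.5 × (2/5, 3/5) = (2/5, 3/5)

D_KL(P||M) = 0.0000 dits
D_KL(Q||M) = 0.0000 dits

JSD(P||Q) = 0.5 × 0.0000 + 0.5 × 0.0000 = 0.0000 dits

Unlike KL divergence, JSD is symmetric and bounded: 0 ≤ JSD ≤ log(2).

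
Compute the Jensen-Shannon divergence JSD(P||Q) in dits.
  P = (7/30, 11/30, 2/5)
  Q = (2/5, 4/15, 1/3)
0.0072 dits

Jensen-Shannon divergence is:
JSD(P||Q) = 0.5 × D_KL(P||M) + 0.5 × D_KL(Q||M)
where M = 0.5 × (P + Q) is the mixture distribution.

M = 0.5 × (7/30, 11/30, 2/5) + 0.5 × (2/5, 4/15, 1/3) = (0.316667, 0.316667, 11/30)

D_KL(P||M) = 0.0075 dits
D_KL(Q||M) = 0.0069 dits

JSD(P||Q) = 0.5 × 0.0075 + 0.5 × 0.0069 = 0.0072 dits

Unlike KL divergence, JSD is symmetric and bounded: 0 ≤ JSD ≤ log(2).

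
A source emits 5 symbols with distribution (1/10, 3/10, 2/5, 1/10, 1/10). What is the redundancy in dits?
0.0829 dits

Redundancy measures how far a source is from maximum entropy:
R = H_max - H(X)

Maximum entropy for 5 symbols: H_max = log_10(5) = 0.6990 dits
Actual entropy: H(X) = 0.6160 dits
Redundancy: R = 0.6990 - 0.6160 = 0.0829 dits

This redundancy represents potential for compression: the source could be compressed by 0.0829 dits per symbol.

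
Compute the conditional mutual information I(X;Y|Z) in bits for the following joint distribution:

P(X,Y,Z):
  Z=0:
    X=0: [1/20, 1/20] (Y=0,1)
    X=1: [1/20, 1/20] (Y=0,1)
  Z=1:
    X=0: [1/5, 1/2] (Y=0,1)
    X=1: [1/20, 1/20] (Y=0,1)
0.0126 bits

Conditional mutual information: I(X;Y|Z) = H(X|Z) + H(Y|Z) - H(X,Y|Z)

H(Z) = 0.7219
H(X,Z) = 1.3568 → H(X|Z) = 0.6349
H(Y,Z) = 1.6388 → H(Y|Z) = 0.9168
H(X,Y,Z) = 2.2610 → H(X,Y|Z) = 1.5390

I(X;Y|Z) = 0.6349 + 0.9168 - 1.5390 = 0.0126 bits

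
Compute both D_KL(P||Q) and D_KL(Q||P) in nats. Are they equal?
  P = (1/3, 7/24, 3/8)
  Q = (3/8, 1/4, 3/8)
D_KL(P||Q) = 0.0057, D_KL(Q||P) = 0.0056

KL divergence is not symmetric: D_KL(P||Q) ≠ D_KL(Q||P) in general.

D_KL(P||Q) = 0.0057 nats
D_KL(Q||P) = 0.0056 nats

No, they are not equal!

This asymmetry is why KL divergence is not a true distance metric.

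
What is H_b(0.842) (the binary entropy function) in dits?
0.1895 dits

The binary entropy function is:
H(p) = -p log(p) - (1-p) log(1-p)

H(0.842) = -0.842 × log_10(0.842) - 0.158 × log_10(0.158)
H(0.842) = 0.1895 dits

Note: Binary entropy is maximized at p=0.5 (H=1 bit) and minimized at p=0 or p=1 (H=0).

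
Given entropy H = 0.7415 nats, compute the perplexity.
2.0991

Perplexity is e^H (or exp(H) for natural log).

H = 0.7415 nats
Perplexity = e^0.7415 = 2.0991

Interpretation: The model's uncertainty is equivalent to choosing uniformly among 2.1 options.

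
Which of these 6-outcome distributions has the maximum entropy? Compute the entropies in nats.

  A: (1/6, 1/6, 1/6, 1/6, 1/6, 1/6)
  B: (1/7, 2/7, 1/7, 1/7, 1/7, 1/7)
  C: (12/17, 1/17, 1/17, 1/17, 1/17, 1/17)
A

For a discrete distribution over n outcomes, entropy is maximized by the uniform distribution.

Computing entropies:
H(A) = 1.7918 nats
H(B) = 1.7479 nats
H(C) = 1.0792 nats

The uniform distribution (where all probabilities equal 1/6) achieves the maximum entropy of log_e(6) = 1.7918 nats.

Distribution A has the highest entropy.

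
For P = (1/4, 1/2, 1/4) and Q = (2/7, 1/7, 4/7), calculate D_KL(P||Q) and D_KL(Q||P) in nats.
D_KL(P||Q) = 0.3863, D_KL(Q||P) = 0.3316

KL divergence is not symmetric: D_KL(P||Q) ≠ D_KL(Q||P) in general.

D_KL(P||Q) = 0.3863 nats
D_KL(Q||P) = 0.3316 nats

No, they are not equal!

This asymmetry is why KL divergence is not a true distance metric.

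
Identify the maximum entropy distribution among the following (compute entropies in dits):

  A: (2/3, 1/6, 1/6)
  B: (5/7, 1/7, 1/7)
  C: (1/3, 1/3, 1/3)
C

For a discrete distribution over n outcomes, entropy is maximized by the uniform distribution.

Computing entropies:
H(A) = 0.3768 dits
H(B) = 0.3458 dits
H(C) = 0.4771 dits

The uniform distribution (where all probabilities equal 1/3) achieves the maximum entropy of log_10(3) = 0.4771 dits.

Distribution C has the highest entropy.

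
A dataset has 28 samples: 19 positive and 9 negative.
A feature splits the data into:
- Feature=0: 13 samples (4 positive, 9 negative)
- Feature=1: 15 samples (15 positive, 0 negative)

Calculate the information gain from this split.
0.4925 bits

Information Gain = H(Y) - H(Y|Feature)

Before split:
P(positive) = 19/28 = 0.6786
H(Y) = 0.9059 bits

After split:
Feature=0: H = 0.8905 bits (weight = 13/28)
Feature=1: H = 0.0000 bits (weight = 15/28)
H(Y|Feature) = (13/28)×0.8905 + (15/28)×0.0000 = 0.4134 bits

Information Gain = 0.9059 - 0.4134 = 0.4925 bits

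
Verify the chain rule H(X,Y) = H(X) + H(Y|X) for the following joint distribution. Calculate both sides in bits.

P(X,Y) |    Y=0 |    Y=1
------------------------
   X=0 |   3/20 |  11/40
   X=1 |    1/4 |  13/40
H(X,Y) = 1.9497, H(X) = 0.9837, H(Y|X) = 0.9660 (all in bits)

Chain rule: H(X,Y) = H(X) + H(Y|X)

Left side — joint entropy directly:
H(X,Y) = -Σ p(x,y) log p(x,y) = 1.9497 bits

Right side — compute H(Y|X) from the conditional distributions:
P(X) = (17/40, 23/40), so H(X) = 0.9837 bits
H(Y|X) = Σ_x P(X=x) · H(Y|X=x):
  P(Y|X=0) = (6/17, 11/17), H(Y|X=0) = 0.9367, weight P(X=0) = 17/40
  P(Y|X=1) = (10/23, 13/23), H(Y|X=1) = 0.9877, weight P(X=1) = 23/40
H(Y|X) = 0.9660 bits

H(X) + H(Y|X) = 0.9837 + 0.9660 = 1.9497 bits

Both sides equal 1.9497 bits. ✓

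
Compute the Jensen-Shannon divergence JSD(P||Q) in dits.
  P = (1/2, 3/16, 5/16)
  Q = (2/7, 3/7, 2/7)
0.0171 dits

Jensen-Shannon divergence is:
JSD(P||Q) = 0.5 × D_KL(P||M) + 0.5 × D_KL(Q||M)
where M = 0.5 × (P + Q) is the mixture distribution.

M = 0.5 × (1/2, 3/16, 5/16) + 0.5 × (2/7, 3/7, 2/7) = (11/28, 0.308036, 0.299107)

D_KL(P||M) = 0.0179 dits
D_KL(Q||M) = 0.0163 dits

JSD(P||Q) = 0.5 × 0.0179 + 0.5 × 0.0163 = 0.0171 dits

Unlike KL divergence, JSD is symmetric and bounded: 0 ≤ JSD ≤ log(2).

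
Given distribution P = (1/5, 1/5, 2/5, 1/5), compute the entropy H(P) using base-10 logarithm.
0.5786 dits

Shannon entropy is H(X) = -Σ p(x) log p(x).

For P = (1/5, 1/5, 2/5, 1/5):
H = -1/5 × log_10(1/5) -1/5 × log_10(1/5) -2/5 × log_10(2/5) -1/5 × log_10(1/5)
H = 0.5786 dits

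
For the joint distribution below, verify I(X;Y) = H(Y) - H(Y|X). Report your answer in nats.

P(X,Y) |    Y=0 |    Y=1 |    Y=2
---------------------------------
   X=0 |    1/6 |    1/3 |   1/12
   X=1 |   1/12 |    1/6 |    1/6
I(X;Y) = 0.0427 nats

Mutual information has multiple equivalent forms:
- I(X;Y) = H(X) - H(X|Y)
- I(X;Y) = H(Y) - H(Y|X)
- I(X;Y) = H(X) + H(Y) - H(X,Y)

Computing all quantities:
H(X) = 0.6792, H(Y) = 1.0397, H(X,Y) = 1.6762
H(X|Y) = 0.6365, H(Y|X) = 0.9970

Verification:
H(X) - H(X|Y) = 0.6792 - 0.6365 = 0.0427
H(Y) - H(Y|X) = 1.0397 - 0.9970 = 0.0427
H(X) + H(Y) - H(X,Y) = 0.6792 + 1.0397 - 1.6762 = 0.0427

All forms give I(X;Y) = 0.0427 nats. ✓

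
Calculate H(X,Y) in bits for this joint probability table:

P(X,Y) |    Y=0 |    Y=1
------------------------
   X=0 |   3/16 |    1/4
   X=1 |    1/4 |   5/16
1.9772 bits

Joint entropy is H(X,Y) = -Σ_{x,y} p(x,y) log p(x,y).

Summing over all non-zero entries:
H(X,Y) = -[3/16·log_2(3/16) + 1/4·log_2(1/4) + 1/4·log_2(1/4) + 5/16·log_2(5/16)]
H(X,Y) = 1.9772 bits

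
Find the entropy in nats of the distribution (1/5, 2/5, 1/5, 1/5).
1.3322 nats

Shannon entropy is H(X) = -Σ p(x) log p(x).

For P = (1/5, 2/5, 1/5, 1/5):
H = -1/5 × log_e(1/5) -2/5 × log_e(2/5) -1/5 × log_e(1/5) -1/5 × log_e(1/5)
H = 1.3322 nats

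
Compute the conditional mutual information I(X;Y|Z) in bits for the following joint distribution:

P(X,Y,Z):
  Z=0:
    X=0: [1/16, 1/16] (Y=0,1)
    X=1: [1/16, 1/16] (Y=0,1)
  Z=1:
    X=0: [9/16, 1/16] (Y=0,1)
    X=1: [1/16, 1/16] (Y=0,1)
0.0694 bits

Conditional mutual information: I(X;Y|Z) = H(X|Z) + H(Y|Z) - H(X,Y|Z)

H(Z) = 0.8113
H(X,Z) = 1.5488 → H(X|Z) = 0.7375
H(Y,Z) = 1.5488 → H(Y|Z) = 0.7375
H(X,Y,Z) = 2.2169 → H(X,Y|Z) = 1.4056

I(X;Y|Z) = 0.7375 + 0.7375 - 1.4056 = 0.0694 bits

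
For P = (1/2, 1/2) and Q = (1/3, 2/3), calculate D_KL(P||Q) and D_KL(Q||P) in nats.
D_KL(P||Q) = 0.0589, D_KL(Q||P) = 0.0566

KL divergence is not symmetric: D_KL(P||Q) ≠ D_KL(Q||P) in general.

D_KL(P||Q) = 0.0589 nats
D_KL(Q||P) = 0.0566 nats

No, they are not equal!

This asymmetry is why KL divergence is not a true distance metric.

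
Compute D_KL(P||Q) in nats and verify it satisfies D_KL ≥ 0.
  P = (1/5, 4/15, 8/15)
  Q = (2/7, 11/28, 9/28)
0.0954 nats

KL divergence satisfies the Gibbs inequality: D_KL(P||Q) ≥ 0 for all distributions P, Q.

D_KL(P||Q) = Σ p(x) log(p(x)/q(x))
Term by term:
  x=0: 1/5 × log_e[(1/5)/(2/7)] = -0.0713
  x=1: 4/15 × log_e[(4/15)/(11/28)] = -0.1033
  x=2: 8/15 × log_e[(8/15)/(9/28)] = 0.2701
D_KL(P||Q) = 0.0954 nats

D_KL(P||Q) = 0.0954 ≥ 0 ✓

This non-negativity is a fundamental property: relative entropy cannot be negative because it measures how different Q is from P.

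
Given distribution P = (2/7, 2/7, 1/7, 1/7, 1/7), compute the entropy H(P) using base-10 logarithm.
0.6731 dits

Shannon entropy is H(X) = -Σ p(x) log p(x).

For P = (2/7, 2/7, 1/7, 1/7, 1/7):
H = -2/7 × log_10(2/7) -2/7 × log_10(2/7) -1/7 × log_10(1/7) -1/7 × log_10(1/7) -1/7 × log_10(1/7)
H = 0.6731 dits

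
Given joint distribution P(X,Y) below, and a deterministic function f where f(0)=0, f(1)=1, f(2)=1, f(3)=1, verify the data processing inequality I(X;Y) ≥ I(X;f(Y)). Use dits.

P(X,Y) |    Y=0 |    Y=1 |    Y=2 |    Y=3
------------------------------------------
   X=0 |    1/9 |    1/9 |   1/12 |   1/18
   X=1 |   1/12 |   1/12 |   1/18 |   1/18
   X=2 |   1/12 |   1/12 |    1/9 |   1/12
I(X;Y) = 0.0050, I(X;f(Y)) = 0.0014, inequality holds: 0.0050 ≥ 0.0014

Data Processing Inequality: For any Markov chain X → Y → Z, we have I(X;Y) ≥ I(X;Z).

Here Z = f(Y) is a deterministic function of Y, forming X → Y → Z.

Original I(X;Y) = 0.0050 dits

After applying f:
P(X,Z) where Z=f(Y):
- P(X,Z=0) = P(X,Y=0)
- P(X,Z=1) = P(X,Y=1) + P(X,Y=2) + P(X,Y=3)

I(X;Z) = I(X;f(Y)) = 0.0014 dits

Verification: 0.0050 ≥ 0.0014 ✓

Information cannot be created by processing; the function f can only lose information about X.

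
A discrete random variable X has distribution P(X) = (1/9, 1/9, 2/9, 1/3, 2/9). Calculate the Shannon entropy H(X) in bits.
2.1972 bits

Shannon entropy is H(X) = -Σ p(x) log p(x).

For P = (1/9, 1/9, 2/9, 1/3, 2/9):
H = -1/9 × log_2(1/9) -1/9 × log_2(1/9) -2/9 × log_2(2/9) -1/3 × log_2(1/3) -2/9 × log_2(2/9)
H = 2.1972 bits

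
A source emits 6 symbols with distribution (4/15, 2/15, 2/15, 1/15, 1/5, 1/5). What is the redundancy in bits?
0.1121 bits

Redundancy measures how far a source is from maximum entropy:
R = H_max - H(X)

Maximum entropy for 6 symbols: H_max = log_2(6) = 2.5850 bits
Actual entropy: H(X) = 2.4729 bits
Redundancy: R = 2.5850 - 2.4729 = 0.1121 bits

This redundancy represents potential for compression: the source could be compressed by 0.1121 bits per symbol.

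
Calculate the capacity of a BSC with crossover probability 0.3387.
0.0764 bits

For a binary symmetric channel (BSC) with error probability p:
Capacity C = 1 - H(p) bits per symbol

where H(p) = -p log₂(p) - (1-p) log₂(1-p) is the binary entropy function.

H(0.3387) = 0.9236 bits
C = 1 - 0.9236 = 0.0764 bits per symbol

This means we can reliably transmit up to 0.0764 bits of information per channel use.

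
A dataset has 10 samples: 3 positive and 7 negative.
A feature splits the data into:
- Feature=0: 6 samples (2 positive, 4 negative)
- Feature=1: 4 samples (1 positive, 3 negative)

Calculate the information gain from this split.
0.0058 bits

Information Gain = H(Y) - H(Y|Feature)

Before split:
P(positive) = 3/10 = 0.3000
H(Y) = 0.8813 bits

After split:
Feature=0: H = 0.9183 bits (weight = 6/10)
Feature=1: H = 0.8113 bits (weight = 4/10)
H(Y|Feature) = (6/10)×0.9183 + (4/10)×0.8113 = 0.8755 bits

Information Gain = 0.8813 - 0.8755 = 0.0058 bits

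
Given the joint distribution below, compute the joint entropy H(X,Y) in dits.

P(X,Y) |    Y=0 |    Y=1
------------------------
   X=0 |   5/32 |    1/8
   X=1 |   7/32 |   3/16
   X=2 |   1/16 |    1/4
0.7453 dits

Joint entropy is H(X,Y) = -Σ_{x,y} p(x,y) log p(x,y).

Summing over all non-zero entries:
H(X,Y) = -[5/32·log_10(5/32) + 1/8·log_10(1/8) + 7/32·log_10(7/32) + 3/16·log_10(3/16) + 1/16·log_10(1/16) + 1/4·log_10(1/4)]
H(X,Y) = 0.7453 dits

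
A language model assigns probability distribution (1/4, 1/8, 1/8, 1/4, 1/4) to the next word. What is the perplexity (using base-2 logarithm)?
4.7568

Perplexity is 2^H (or exp(H) for natural log).

First, H = -Σ p log p = 2.2500 bits
Perplexity = 2^2.2500 = 4.7568

Interpretation: The model's uncertainty is equivalent to choosing uniformly among 4.8 options.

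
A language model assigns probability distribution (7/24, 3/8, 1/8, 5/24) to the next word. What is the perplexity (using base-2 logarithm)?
3.7207

Perplexity is 2^H (or exp(H) for natural log).

First, H = -Σ p log p = 1.8956 bits
Perplexity = 2^1.8956 = 3.7207

Interpretation: The model's uncertainty is equivalent to choosing uniformly among 3.7 options.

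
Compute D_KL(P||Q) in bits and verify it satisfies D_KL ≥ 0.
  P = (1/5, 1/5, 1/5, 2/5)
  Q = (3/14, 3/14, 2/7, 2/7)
0.0514 bits

KL divergence satisfies the Gibbs inequality: D_KL(P||Q) ≥ 0 for all distributions P, Q.

D_KL(P||Q) = Σ p(x) log(p(x)/q(x))
Term by term:
  x=0: 1/5 × log_2[(1/5)/(3/14)] = -0.0199
  x=1: 1/5 × log_2[(1/5)/(3/14)] = -0.0199
  x=2: 1/5 × log_2[(1/5)/(2/7)] = -0.1029
  x=3: 2/5 × log_2[(2/5)/(2/7)] = 0.1942
D_KL(P||Q) = 0.0514 bits

D_KL(P||Q) = 0.0514 ≥ 0 ✓

This non-negativity is a fundamental property: relative entropy cannot be negative because it measures how different Q is from P.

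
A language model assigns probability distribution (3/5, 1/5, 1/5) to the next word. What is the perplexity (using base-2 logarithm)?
2.5864

Perplexity is 2^H (or exp(H) for natural log).

First, H = -Σ p log p = 1.3710 bits
Perplexity = 2^1.3710 = 2.5864

Interpretation: The model's uncertainty is equivalent to choosing uniformly among 2.6 options.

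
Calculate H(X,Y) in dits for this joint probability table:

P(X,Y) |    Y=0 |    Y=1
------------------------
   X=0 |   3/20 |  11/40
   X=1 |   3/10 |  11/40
0.5888 dits

Joint entropy is H(X,Y) = -Σ_{x,y} p(x,y) log p(x,y).

Summing over all non-zero entries:
H(X,Y) = -[3/20·log_10(3/20) + 11/40·log_10(11/40) + 3/10·log_10(3/10) + 11/40·log_10(11/40)]
H(X,Y) = 0.5888 dits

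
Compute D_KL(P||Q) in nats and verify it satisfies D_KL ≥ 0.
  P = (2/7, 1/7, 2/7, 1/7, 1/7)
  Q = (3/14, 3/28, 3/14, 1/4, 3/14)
0.0676 nats

KL divergence satisfies the Gibbs inequality: D_KL(P||Q) ≥ 0 for all distributions P, Q.

D_KL(P||Q) = Σ p(x) log(p(x)/q(x))
Term by term:
  x=0: 2/7 × log_e[(2/7)/(3/14)] = 0.0822
  x=1: 1/7 × log_e[(1/7)/(3/28)] = 0.0411
  x=2: 2/7 × log_e[(2/7)/(3/14)] = 0.0822
  x=3: 1/7 × log_e[(1/7)/(1/4)] = -0.0799
  x=4: 1/7 × log_e[(1/7)/(3/14)] = -0.0579
D_KL(P||Q) = 0.0676 nats

D_KL(P||Q) = 0.0676 ≥ 0 ✓

This non-negativity is a fundamental property: relative entropy cannot be negative because it measures how different Q is from P.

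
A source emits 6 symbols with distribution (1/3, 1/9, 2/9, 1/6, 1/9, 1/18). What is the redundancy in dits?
0.0625 dits

Redundancy measures how far a source is from maximum entropy:
R = H_max - H(X)

Maximum entropy for 6 symbols: H_max = log_10(6) = 0.7782 dits
Actual entropy: H(X) = 0.7157 dits
Redundancy: R = 0.7782 - 0.7157 = 0.0625 dits

This redundancy represents potential for compression: the source could be compressed by 0.0625 dits per symbol.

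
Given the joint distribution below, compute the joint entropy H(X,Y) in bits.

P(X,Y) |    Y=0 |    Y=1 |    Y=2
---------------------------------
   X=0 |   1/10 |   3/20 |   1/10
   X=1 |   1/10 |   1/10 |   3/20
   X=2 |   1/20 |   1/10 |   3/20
3.1087 bits

Joint entropy is H(X,Y) = -Σ_{x,y} p(x,y) log p(x,y).

Summing over all non-zero entries:
H(X,Y) = -[1/10·log_2(1/10) + 3/20·log_2(3/20) + 1/10·log_2(1/10) + 1/10·log_2(1/10) + 1/10·log_2(1/10) + 3/20·log_2(3/20) + 1/20·log_2(1/20) + 1/10·log_2(1/10) + 3/20·log_2(3/20)]
H(X,Y) = 3.1087 bits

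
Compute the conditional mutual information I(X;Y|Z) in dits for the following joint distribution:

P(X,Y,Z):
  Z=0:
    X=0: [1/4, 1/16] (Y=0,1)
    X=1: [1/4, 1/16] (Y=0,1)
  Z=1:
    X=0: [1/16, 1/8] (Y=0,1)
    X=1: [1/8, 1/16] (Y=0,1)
0.0092 dits

Conditional mutual information: I(X;Y|Z) = H(X|Z) + H(Y|Z) - H(X,Y|Z)

H(Z) = 0.2873
H(X,Z) = 0.5883 → H(X|Z) = 0.3010
H(Y,Z) = 0.5360 → H(Y|Z) = 0.2487
H(X,Y,Z) = 0.8278 → H(X,Y|Z) = 0.5405

I(X;Y|Z) = 0.3010 + 0.2487 - 0.5405 = 0.0092 dits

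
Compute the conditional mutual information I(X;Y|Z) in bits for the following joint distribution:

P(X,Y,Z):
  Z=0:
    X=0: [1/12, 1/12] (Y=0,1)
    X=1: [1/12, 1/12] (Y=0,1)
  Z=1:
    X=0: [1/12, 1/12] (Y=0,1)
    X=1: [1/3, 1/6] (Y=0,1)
0.0105 bits

Conditional mutual information: I(X;Y|Z) = H(X|Z) + H(Y|Z) - H(X,Y|Z)

H(Z) = 0.9183
H(X,Z) = 1.7925 → H(X|Z) = 0.8742
H(Y,Z) = 1.8879 → H(Y|Z) = 0.9696
H(X,Y,Z) = 2.7516 → H(X,Y|Z) = 1.8333

I(X;Y|Z) = 0.8742 + 0.9696 - 1.8333 = 0.0105 bits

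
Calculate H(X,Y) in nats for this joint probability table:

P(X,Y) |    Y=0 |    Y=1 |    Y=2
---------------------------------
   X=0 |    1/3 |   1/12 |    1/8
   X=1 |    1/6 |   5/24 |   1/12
1.6657 nats

Joint entropy is H(X,Y) = -Σ_{x,y} p(x,y) log p(x,y).

Summing over all non-zero entries:
H(X,Y) = -[1/3·log_e(1/3) + 1/12·log_e(1/12) + 1/8·log_e(1/8) + 1/6·log_e(1/6) + 5/24·log_e(5/24) + 1/12·log_e(1/12)]
H(X,Y) = 1.6657 nats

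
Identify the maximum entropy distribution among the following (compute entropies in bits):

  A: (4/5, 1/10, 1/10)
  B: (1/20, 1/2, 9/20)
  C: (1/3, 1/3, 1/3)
C

For a discrete distribution over n outcomes, entropy is maximized by the uniform distribution.

Computing entropies:
H(A) = 0.9219 bits
H(B) = 1.2345 bits
H(C) = 1.5850 bits

The uniform distribution (where all probabilities equal 1/3) achieves the maximum entropy of log_2(3) = 1.5850 bits.

Distribution C has the highest entropy.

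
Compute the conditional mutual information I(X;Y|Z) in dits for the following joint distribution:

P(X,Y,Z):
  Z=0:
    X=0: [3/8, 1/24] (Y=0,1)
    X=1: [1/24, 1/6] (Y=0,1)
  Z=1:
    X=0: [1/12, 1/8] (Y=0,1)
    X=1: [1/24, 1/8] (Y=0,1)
0.0707 dits

Conditional mutual information: I(X;Y|Z) = H(X|Z) + H(Y|Z) - H(X,Y|Z)

H(Z) = 0.2873
H(X,Z) = 0.5720 → H(X|Z) = 0.2847
H(Y,Z) = 0.5637 → H(Y|Z) = 0.2764
H(X,Y,Z) = 0.7777 → H(X,Y|Z) = 0.4903

I(X;Y|Z) = 0.2847 + 0.2764 - 0.4903 = 0.0707 dits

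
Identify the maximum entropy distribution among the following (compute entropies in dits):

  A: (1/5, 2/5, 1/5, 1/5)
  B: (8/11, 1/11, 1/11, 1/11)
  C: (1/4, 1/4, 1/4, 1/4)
C

For a discrete distribution over n outcomes, entropy is maximized by the uniform distribution.

Computing entropies:
H(A) = 0.5786 dits
H(B) = 0.3846 dits
H(C) = 0.6021 dits

The uniform distribution (where all probabilities equal 1/4) achieves the maximum entropy of log_10(4) = 0.6021 dits.

Distribution C has the highest entropy.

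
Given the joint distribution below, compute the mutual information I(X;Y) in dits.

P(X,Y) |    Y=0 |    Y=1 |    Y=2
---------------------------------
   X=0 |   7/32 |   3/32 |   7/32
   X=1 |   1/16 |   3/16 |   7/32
0.0260 dits

Mutual information: I(X;Y) = H(X) + H(Y) - H(X,Y)

Marginals:
P(X) = (17/32, 15/32), H(X) = 0.3002 dits
P(Y) = (9/32, 9/32, 7/16), H(Y) = 0.4670 dits

Joint entropy: H(X,Y) = 0.7411 dits

I(X;Y) = 0.3002 + 0.4670 - 0.7411 = 0.0260 dits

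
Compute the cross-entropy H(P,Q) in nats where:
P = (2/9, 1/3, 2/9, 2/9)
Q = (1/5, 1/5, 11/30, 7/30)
1.4405 nats

Cross-entropy: H(P,Q) = -Σ p(x) log q(x)

Alternatively: H(P,Q) = H(P) + D_KL(P||Q)
H(P) = 1.3689 nats
D_KL(P||Q) = 0.0716 nats

H(P,Q) = 1.3689 + 0.0716 = 1.4405 nats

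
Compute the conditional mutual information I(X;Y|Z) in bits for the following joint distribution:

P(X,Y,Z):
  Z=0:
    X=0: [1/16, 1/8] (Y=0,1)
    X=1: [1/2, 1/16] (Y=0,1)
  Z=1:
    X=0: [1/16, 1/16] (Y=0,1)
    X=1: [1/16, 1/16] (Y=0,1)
0.1532 bits

Conditional mutual information: I(X;Y|Z) = H(X|Z) + H(Y|Z) - H(X,Y|Z)

H(Z) = 0.8113
H(X,Z) = 1.6697 → H(X|Z) = 0.8585
H(Y,Z) = 1.6697 → H(Y|Z) = 0.8585
H(X,Y,Z) = 2.3750 → H(X,Y|Z) = 1.5637

I(X;Y|Z) = 0.8585 + 0.8585 - 1.5637 = 0.1532 bits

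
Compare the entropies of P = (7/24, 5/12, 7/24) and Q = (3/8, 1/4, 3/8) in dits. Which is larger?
P

Computing entropies in dits:
H(P) = 0.4706
H(Q) = 0.4700

Distribution P has higher entropy.

Intuition: The distribution closer to uniform (more spread out) has higher entropy.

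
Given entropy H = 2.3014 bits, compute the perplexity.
4.9294

Perplexity is 2^H (or exp(H) for natural log).

H = 2.3014 bits
Perplexity = 2^2.3014 = 4.9294

Interpretation: The model's uncertainty is equivalent to choosing uniformly among 4.9 options.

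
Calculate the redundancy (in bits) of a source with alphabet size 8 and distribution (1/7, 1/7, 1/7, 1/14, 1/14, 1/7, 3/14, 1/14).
0.1037 bits

Redundancy measures how far a source is from maximum entropy:
R = H_max - H(X)

Maximum entropy for 8 symbols: H_max = log_2(8) = 3.0000 bits
Actual entropy: H(X) = 2.8963 bits
Redundancy: R = 3.0000 - 2.8963 = 0.1037 bits

This redundancy represents potential for compression: the source could be compressed by 0.1037 bits per symbol.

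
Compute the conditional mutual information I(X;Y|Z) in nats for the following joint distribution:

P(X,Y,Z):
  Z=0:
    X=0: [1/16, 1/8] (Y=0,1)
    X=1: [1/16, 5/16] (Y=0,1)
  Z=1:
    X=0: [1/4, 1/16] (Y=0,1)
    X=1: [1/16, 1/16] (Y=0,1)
0.0284 nats

Conditional mutual information: I(X;Y|Z) = H(X|Z) + H(Y|Z) - H(X,Y|Z)

H(Z) = 0.6853
H(X,Z) = 1.3051 → H(X|Z) = 0.6198
H(Y,Z) = 1.2450 → H(Y|Z) = 0.5597
H(X,Y,Z) = 1.8364 → H(X,Y|Z) = 1.1511

I(X;Y|Z) = 0.6198 + 0.5597 - 1.1511 = 0.0284 nats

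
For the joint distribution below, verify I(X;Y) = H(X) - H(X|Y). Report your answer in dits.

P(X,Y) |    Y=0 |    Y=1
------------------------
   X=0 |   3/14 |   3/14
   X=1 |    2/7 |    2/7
I(X;Y) = 0.0000 dits

Mutual information has multiple equivalent forms:
- I(X;Y) = H(X) - H(X|Y)
- I(X;Y) = H(Y) - H(Y|X)
- I(X;Y) = H(X) + H(Y) - H(X,Y)

Computing all quantities:
H(X) = 0.2966, H(Y) = 0.3010, H(X,Y) = 0.5976
H(X|Y) = 0.2966, H(Y|X) = 0.3010

Verification:
H(X) - H(X|Y) = 0.2966 - 0.2966 = 0.0000
H(Y) - H(Y|X) = 0.3010 - 0.3010 = 0.0000
H(X) + H(Y) - H(X,Y) = 0.2966 + 0.3010 - 0.5976 = 0.0000

All forms give I(X;Y) = 0.0000 dits. ✓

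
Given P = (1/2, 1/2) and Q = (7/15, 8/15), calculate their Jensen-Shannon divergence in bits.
0.0008 bits

Jensen-Shannon divergence is:
JSD(P||Q) = 0.5 × D_KL(P||M) + 0.5 × D_KL(Q||M)
where M = 0.5 × (P + Q) is the mixture distribution.

M = 0.5 × (1/2, 1/2) + 0.5 × (7/15, 8/15) = (0.483333, 0.516667)

D_KL(P||M) = 0.0008 bits
D_KL(Q||M) = 0.0008 bits

JSD(P||Q) = 0.5 × 0.0008 + 0.5 × 0.0008 = 0.0008 bits

Unlike KL divergence, JSD is symmetric and bounded: 0 ≤ JSD ≤ log(2).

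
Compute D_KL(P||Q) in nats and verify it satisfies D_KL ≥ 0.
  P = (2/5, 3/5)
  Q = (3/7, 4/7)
0.0017 nats

KL divergence satisfies the Gibbs inequality: D_KL(P||Q) ≥ 0 for all distributions P, Q.

D_KL(P||Q) = Σ p(x) log(p(x)/q(x))
Term by term:
  x=0: 2/5 × log_e[(2/5)/(3/7)] = -0.0276
  x=1: 3/5 × log_e[(3/5)/(4/7)] = 0.0293
D_KL(P||Q) = 0.0017 nats

D_KL(P||Q) = 0.0017 ≥ 0 ✓

This non-negativity is a fundamental property: relative entropy cannot be negative because it measures how different Q is from P.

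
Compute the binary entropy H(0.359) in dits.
0.2835 dits

The binary entropy function is:
H(p) = -p log(p) - (1-p) log(1-p)

H(0.359) = -0.359 × log_10(0.359) - 0.641 × log_10(0.641)
H(0.359) = 0.2835 dits

Note: Binary entropy is maximized at p=0.5 (H=1 bit) and minimized at p=0 or p=1 (H=0).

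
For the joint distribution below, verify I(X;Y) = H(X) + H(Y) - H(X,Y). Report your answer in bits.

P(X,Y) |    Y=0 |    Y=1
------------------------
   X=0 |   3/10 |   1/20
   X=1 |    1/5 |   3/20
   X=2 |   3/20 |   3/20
I(X;Y) = 0.0822 bits

Mutual information has multiple equivalent forms:
- I(X;Y) = H(X) - H(X|Y)
- I(X;Y) = H(Y) - H(Y|X)
- I(X;Y) = H(X) + H(Y) - H(X,Y)

Computing all quantities:
H(X) = 1.5813, H(Y) = 0.9341, H(X,Y) = 2.4332
H(X|Y) = 1.4991, H(Y|X) = 0.8519

Verification:
H(X) - H(X|Y) = 1.5813 - 1.4991 = 0.0822
H(Y) - H(Y|X) = 0.9341 - 0.8519 = 0.0822
H(X) + H(Y) - H(X,Y) = 1.5813 + 0.9341 - 2.4332 = 0.0822

All forms give I(X;Y) = 0.0822 bits. ✓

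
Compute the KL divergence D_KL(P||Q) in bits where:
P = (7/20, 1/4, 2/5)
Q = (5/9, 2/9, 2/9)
0.1484 bits

KL divergence: D_KL(P||Q) = Σ p(x) log(p(x)/q(x))

Computing term by term:
  x=0: 7/20 × log_2[(7/20)/(5/9)] = 7/20 × -0.6666 = -0.2333
  x=1: 1/4 × log_2[(1/4)/(2/9)] = 1/4 × 0.1699 = 0.0425
  x=2: 2/5 × log_2[(2/5)/(2/9)] = 2/5 × 0.8480 = 0.3392

D_KL(P||Q) = 0.1484 bits

Note: KL divergence is always non-negative and equals 0 iff P = Q.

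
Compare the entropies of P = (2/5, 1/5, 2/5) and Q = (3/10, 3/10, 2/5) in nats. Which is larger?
Q

Computing entropies in nats:
H(P) = 1.0549
H(Q) = 1.0889

Distribution Q has higher entropy.

Intuition: The distribution closer to uniform (more spread out) has higher entropy.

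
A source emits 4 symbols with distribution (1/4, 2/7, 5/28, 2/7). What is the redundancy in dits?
0.0070 dits

Redundancy measures how far a source is from maximum entropy:
R = H_max - H(X)

Maximum entropy for 4 symbols: H_max = log_10(4) = 0.6021 dits
Actual entropy: H(X) = 0.5950 dits
Redundancy: R = 0.6021 - 0.5950 = 0.0070 dits

This redundancy represents potential for compression: the source could be compressed by 0.0070 dits per symbol.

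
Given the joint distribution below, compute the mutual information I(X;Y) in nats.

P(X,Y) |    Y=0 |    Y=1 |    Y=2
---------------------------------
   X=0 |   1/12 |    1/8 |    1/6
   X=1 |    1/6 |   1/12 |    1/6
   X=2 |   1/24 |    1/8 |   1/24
0.0580 nats

Mutual information: I(X;Y) = H(X) + H(Y) - H(X,Y)

Marginals:
P(X) = (3/8, 5/12, 5/24), H(X) = 1.0594 nats
P(Y) = (7/24, 1/3, 3/8), H(Y) = 1.0934 nats

Joint entropy: H(X,Y) = 2.0947 nats

I(X;Y) = 1.0594 + 1.0934 - 2.0947 = 0.0580 nats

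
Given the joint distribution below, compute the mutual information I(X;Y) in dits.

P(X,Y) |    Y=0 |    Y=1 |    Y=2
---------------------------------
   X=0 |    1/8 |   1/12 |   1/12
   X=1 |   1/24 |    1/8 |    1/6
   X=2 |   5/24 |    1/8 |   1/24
0.0445 dits

Mutual information: I(X;Y) = H(X) + H(Y) - H(X,Y)

Marginals:
P(X) = (7/24, 1/3, 3/8), H(X) = 0.4749 dits
P(Y) = (3/8, 1/3, 7/24), H(Y) = 0.4749 dits

Joint entropy: H(X,Y) = 0.9052 dits

I(X;Y) = 0.4749 + 0.4749 - 0.9052 = 0.0445 dits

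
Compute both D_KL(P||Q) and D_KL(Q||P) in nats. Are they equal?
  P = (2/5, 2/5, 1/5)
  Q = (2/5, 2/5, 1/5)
D_KL(P||Q) = 0.0000, D_KL(Q||P) = 0.0000

KL divergence is not symmetric: D_KL(P||Q) ≠ D_KL(Q||P) in general.

D_KL(P||Q) = 0.0000 nats
D_KL(Q||P) = 0.0000 nats

In this case they happen to be equal (to 4 decimal places).

This asymmetry is why KL divergence is not a true distance metric.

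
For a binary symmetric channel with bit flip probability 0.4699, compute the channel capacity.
0.0026 bits

For a binary symmetric channel (BSC) with error probability p:
Capacity C = 1 - H(p) bits per symbol

where H(p) = -p log₂(p) - (1-p) log₂(1-p) is the binary entropy function.

H(0.4699) = 0.9974 bits
C = 1 - 0.9974 = 0.0026 bits per symbol

This means we can reliably transmit up to 0.0026 bits of information per channel use.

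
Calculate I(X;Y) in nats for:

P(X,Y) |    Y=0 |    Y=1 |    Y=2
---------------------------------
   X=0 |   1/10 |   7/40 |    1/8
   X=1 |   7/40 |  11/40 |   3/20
0.0026 nats

Mutual information: I(X;Y) = H(X) + H(Y) - H(X,Y)

Marginals:
P(X) = (2/5, 3/5), H(X) = 0.6730 nats
P(Y) = (11/40, 9/20, 11/40), H(Y) = 1.0694 nats

Joint entropy: H(X,Y) = 1.7398 nats

I(X;Y) = 0.6730 + 1.0694 - 1.7398 = 0.0026 nats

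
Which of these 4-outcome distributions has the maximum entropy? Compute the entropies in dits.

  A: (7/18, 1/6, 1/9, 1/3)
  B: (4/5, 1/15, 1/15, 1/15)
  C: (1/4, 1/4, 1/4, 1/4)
C

For a discrete distribution over n outcomes, entropy is maximized by the uniform distribution.

Computing entropies:
H(A) = 0.5543 dits
H(B) = 0.3127 dits
H(C) = 0.6021 dits

The uniform distribution (where all probabilities equal 1/4) achieves the maximum entropy of log_10(4) = 0.6021 dits.

Distribution C has the highest entropy.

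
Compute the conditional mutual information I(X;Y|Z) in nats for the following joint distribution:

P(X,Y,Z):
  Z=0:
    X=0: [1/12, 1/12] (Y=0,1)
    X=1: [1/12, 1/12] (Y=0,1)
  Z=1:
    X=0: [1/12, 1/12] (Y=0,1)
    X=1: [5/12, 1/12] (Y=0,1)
0.0341 nats

Conditional mutual information: I(X;Y|Z) = H(X|Z) + H(Y|Z) - H(X,Y|Z)

H(Z) = 0.6365
H(X,Z) = 1.2425 → H(X|Z) = 0.6059
H(Y,Z) = 1.2425 → H(Y|Z) = 0.6059
H(X,Y,Z) = 1.8143 → H(X,Y|Z) = 1.1778

I(X;Y|Z) = 0.6059 + 0.6059 - 1.1778 = 0.0341 nats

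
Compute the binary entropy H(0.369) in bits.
0.9499 bits

The binary entropy function is:
H(p) = -p log(p) - (1-p) log(1-p)

H(0.369) = -0.369 × log_2(0.369) - 0.631 × log_2(0.631)
H(0.369) = 0.9499 bits

Note: Binary entropy is maximized at p=0.5 (H=1 bit) and minimized at p=0 or p=1 (H=0).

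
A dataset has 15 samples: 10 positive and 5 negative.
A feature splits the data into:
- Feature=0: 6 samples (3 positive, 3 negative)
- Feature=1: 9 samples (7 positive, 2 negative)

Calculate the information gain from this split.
0.0598 bits

Information Gain = H(Y) - H(Y|Feature)

Before split:
P(positive) = 10/15 = 0.6667
H(Y) = 0.9183 bits

After split:
Feature=0: H = 1.0000 bits (weight = 6/15)
Feature=1: H = 0.7642 bits (weight = 9/15)
H(Y|Feature) = (6/15)×1.0000 + (9/15)×0.7642 = 0.8585 bits

Information Gain = 0.9183 - 0.8585 = 0.0598 bits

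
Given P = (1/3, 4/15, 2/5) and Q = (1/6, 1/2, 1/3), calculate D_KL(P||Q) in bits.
0.1967 bits

KL divergence: D_KL(P||Q) = Σ p(x) log(p(x)/q(x))

Computing term by term:
  x=0: 1/3 × log_2[(1/3)/(1/6)] = 1/3 × 1.0000 = 0.3333
  x=1: 4/15 × log_2[(4/15)/(1/2)] = 4/15 × -0.9069 = -0.2418
  x=2: 2/5 × log_2[(2/5)/(1/3)] = 2/5 × 0.2630 = 0.1052

D_KL(P||Q) = 0.1967 bits

Note: KL divergence is always non-negative and equals 0 iff P = Q.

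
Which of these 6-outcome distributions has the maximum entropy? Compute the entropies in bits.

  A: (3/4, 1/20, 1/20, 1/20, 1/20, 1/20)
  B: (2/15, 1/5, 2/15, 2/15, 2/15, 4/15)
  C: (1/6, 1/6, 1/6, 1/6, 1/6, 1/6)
C

For a discrete distribution over n outcomes, entropy is maximized by the uniform distribution.

Computing entropies:
H(A) = 1.3918 bits
H(B) = 2.5232 bits
H(C) = 2.5850 bits

The uniform distribution (where all probabilities equal 1/6) achieves the maximum entropy of log_2(6) = 2.5850 bits.

Distribution C has the highest entropy.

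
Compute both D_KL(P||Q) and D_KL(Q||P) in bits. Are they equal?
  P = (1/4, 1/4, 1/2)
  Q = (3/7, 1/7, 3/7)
D_KL(P||Q) = 0.1186, D_KL(Q||P) = 0.1226

KL divergence is not symmetric: D_KL(P||Q) ≠ D_KL(Q||P) in general.

D_KL(P||Q) = 0.1186 bits
D_KL(Q||P) = 0.1226 bits

No, they are not equal!

This asymmetry is why KL divergence is not a true distance metric.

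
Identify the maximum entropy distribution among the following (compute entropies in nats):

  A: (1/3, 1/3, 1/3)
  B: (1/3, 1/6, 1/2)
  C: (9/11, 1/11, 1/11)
A

For a discrete distribution over n outcomes, entropy is maximized by the uniform distribution.

Computing entropies:
H(A) = 1.0986 nats
H(B) = 1.0114 nats
H(C) = 0.6002 nats

The uniform distribution (where all probabilities equal 1/3) achieves the maximum entropy of log_e(3) = 1.0986 nats.

Distribution A has the highest entropy.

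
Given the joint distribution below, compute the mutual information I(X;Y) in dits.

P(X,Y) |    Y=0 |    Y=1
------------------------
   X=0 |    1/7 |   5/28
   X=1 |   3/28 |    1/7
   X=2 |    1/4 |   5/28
0.0046 dits

Mutual information: I(X;Y) = H(X) + H(Y) - H(X,Y)

Marginals:
P(X) = (9/28, 1/4, 3/7), H(X) = 0.4667 dits
P(Y) = (1/2, 1/2), H(Y) = 0.3010 dits

Joint entropy: H(X,Y) = 0.7631 dits

I(X;Y) = 0.4667 + 0.3010 - 0.7631 = 0.0046 dits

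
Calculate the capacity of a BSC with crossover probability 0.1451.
0.4026 bits

For a binary symmetric channel (BSC) with error probability p:
Capacity C = 1 - H(p) bits per symbol

where H(p) = -p log₂(p) - (1-p) log₂(1-p) is the binary entropy function.

H(0.1451) = 0.5974 bits
C = 1 - 0.5974 = 0.4026 bits per symbol

This means we can reliably transmit up to 0.4026 bits of information per channel use.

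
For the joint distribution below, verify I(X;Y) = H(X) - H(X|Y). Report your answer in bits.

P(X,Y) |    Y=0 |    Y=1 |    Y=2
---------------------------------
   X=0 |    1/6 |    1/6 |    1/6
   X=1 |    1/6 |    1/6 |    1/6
I(X;Y) = 0.0000 bits

Mutual information has multiple equivalent forms:
- I(X;Y) = H(X) - H(X|Y)
- I(X;Y) = H(Y) - H(Y|X)
- I(X;Y) = H(X) + H(Y) - H(X,Y)

Computing all quantities:
H(X) = 1.0000, H(Y) = 1.5850, H(X,Y) = 2.5850
H(X|Y) = 1.0000, H(Y|X) = 1.5850

Verification:
H(X) - H(X|Y) = 1.0000 - 1.0000 = 0.0000
H(Y) - H(Y|X) = 1.5850 - 1.5850 = 0.0000
H(X) + H(Y) - H(X,Y) = 1.0000 + 1.5850 - 2.5850 = 0.0000

All forms give I(X;Y) = 0.0000 bits. ✓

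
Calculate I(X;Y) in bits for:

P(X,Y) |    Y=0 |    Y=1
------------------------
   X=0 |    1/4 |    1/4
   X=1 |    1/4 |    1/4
0.0000 bits

Mutual information: I(X;Y) = H(X) + H(Y) - H(X,Y)

Marginals:
P(X) = (1/2, 1/2), H(X) = 1.0000 bits
P(Y) = (1/2, 1/2), H(Y) = 1.0000 bits

Joint entropy: H(X,Y) = 2.0000 bits

I(X;Y) = 1.0000 + 1.0000 - 2.0000 = 0.0000 bits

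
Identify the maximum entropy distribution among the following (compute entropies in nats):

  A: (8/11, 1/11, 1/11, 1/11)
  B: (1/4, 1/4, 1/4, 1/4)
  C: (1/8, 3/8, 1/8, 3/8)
B

For a discrete distribution over n outcomes, entropy is maximized by the uniform distribution.

Computing entropies:
H(A) = 0.8856 nats
H(B) = 1.3863 nats
H(C) = 1.2555 nats

The uniform distribution (where all probabilities equal 1/4) achieves the maximum entropy of log_e(4) = 1.3863 nats.

Distribution B has the highest entropy.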